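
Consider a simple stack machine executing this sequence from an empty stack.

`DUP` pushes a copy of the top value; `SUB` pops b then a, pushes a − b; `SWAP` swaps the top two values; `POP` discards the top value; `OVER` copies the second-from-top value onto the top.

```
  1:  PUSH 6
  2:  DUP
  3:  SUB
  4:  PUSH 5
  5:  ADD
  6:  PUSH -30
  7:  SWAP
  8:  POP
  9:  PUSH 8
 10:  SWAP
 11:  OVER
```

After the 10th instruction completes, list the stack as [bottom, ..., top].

[8, -30]

PUSH 6   : [6]
DUP      : [6, 6]
SUB      : [0]
PUSH 5   : [0, 5]
ADD      : [5]
PUSH -30 : [5, -30]
SWAP     : [-30, 5]
POP      : [-30]
PUSH 8   : [-30, 8]
SWAP     : [8, -30]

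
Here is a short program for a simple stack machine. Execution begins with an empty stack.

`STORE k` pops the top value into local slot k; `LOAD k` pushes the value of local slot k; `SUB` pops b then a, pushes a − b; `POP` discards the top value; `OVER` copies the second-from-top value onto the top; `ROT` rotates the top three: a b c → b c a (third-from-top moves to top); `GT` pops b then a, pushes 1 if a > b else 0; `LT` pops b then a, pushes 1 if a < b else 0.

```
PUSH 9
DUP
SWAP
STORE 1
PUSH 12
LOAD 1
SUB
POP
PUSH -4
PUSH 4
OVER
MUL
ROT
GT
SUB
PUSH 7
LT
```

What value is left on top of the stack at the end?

1

PUSH 9  : 9
DUP     : 9 9
SWAP    : 9 9
STORE 1 : 9
PUSH 12 : 9 12
LOAD 1  : 9 12 9
SUB     : 9 3
POP     : 9
PUSH -4 : 9 -4
PUSH 4  : 9 -4 4
OVER    : 9 -4 4 -4
MUL     : 9 -4 -16
ROT     : -4 -16 9
GT      : -4 0
SUB     : -4
PUSH 7  : -4 7
LT      : 1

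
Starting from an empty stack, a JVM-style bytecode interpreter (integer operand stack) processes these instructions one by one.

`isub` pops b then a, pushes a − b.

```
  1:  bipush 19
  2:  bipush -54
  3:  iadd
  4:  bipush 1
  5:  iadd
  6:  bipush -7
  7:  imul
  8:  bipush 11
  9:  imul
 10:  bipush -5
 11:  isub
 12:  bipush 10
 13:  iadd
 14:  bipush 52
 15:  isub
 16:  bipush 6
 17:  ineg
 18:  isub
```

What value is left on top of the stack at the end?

2587

bipush 19  : [19]
bipush -54 : [19, -54]
iadd       : [-35]
bipush 1   : [-35, 1]
iadd       : [-34]
bipush -7  : [-34, -7]
imul       : [238]
bipush 11  : [238, 11]
imul       : [2618]
bipush -5  : [2618, -5]
isub       : [2623]
bipush 10  : [2623, 10]
iadd       : [2633]
bipush 52  : [2633, 52]
isub       : [2581]
bipush 6   : [2581, 6]
ineg       : [2581, -6]
isub       : [2587]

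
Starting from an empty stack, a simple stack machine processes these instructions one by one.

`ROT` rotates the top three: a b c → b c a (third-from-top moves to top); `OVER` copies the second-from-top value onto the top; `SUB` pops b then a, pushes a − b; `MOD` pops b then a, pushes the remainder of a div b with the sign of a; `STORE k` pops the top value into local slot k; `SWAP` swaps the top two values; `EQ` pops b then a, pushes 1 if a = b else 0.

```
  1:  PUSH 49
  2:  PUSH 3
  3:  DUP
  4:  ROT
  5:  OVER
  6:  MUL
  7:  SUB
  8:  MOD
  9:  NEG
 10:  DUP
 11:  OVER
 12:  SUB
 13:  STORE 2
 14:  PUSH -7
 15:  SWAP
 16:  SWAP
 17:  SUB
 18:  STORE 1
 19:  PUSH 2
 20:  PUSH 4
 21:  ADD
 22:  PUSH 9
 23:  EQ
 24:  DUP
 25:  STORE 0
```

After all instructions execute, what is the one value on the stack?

PUSH 49  [49]
PUSH 3   [49, 3]
DUP      [49, 3, 3]
ROT      [3, 3, 49]
OVER     [3, 3, 49, 3]
MUL      [3, 3, 147]
SUB      [3, -144]
MOD      [3]
NEG      [-3]
DUP      [-3, -3]
OVER     [-3, -3, -3]
SUB      [-3, 0]
STORE 2  [-3]
PUSH -7  [-3, -7]
SWAP     [-7, -3]
SWAP     [-3, -7]
SUB      [4]
STORE 1  []
PUSH 2   [2]
PUSH 4   [2, 4]
ADD      [6]
PUSH 9   [6, 9]
EQ       [0]
DUP      [0, 0]
STORE 0  [0]

0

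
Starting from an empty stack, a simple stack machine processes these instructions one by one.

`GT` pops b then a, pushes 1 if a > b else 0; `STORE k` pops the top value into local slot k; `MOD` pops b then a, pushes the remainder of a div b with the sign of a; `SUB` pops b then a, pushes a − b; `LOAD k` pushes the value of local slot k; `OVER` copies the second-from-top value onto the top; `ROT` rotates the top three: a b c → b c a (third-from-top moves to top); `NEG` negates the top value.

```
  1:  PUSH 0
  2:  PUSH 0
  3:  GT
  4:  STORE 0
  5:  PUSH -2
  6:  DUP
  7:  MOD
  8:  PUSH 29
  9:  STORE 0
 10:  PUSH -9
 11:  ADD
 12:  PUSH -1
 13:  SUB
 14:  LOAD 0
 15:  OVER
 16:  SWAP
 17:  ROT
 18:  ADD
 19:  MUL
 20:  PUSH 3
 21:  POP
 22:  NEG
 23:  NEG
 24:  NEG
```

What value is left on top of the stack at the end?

PUSH 0  → [0]
PUSH 0  → [0, 0]
GT      → [0]
STORE 0 → []
PUSH -2 → [-2]
DUP     → [-2, -2]
MOD     → [0]
PUSH 29 → [0, 29]
STORE 0 → [0]
PUSH -9 → [0, -9]
ADD     → [-9]
PUSH -1 → [-9, -1]
SUB     → [-8]
LOAD 0  → [-8, 29]
OVER    → [-8, 29, -8]
SWAP    → [-8, -8, 29]
ROT     → [-8, 29, -8]
ADD     → [-8, 21]
MUL     → [-168]
PUSH 3  → [-168, 3]
POP     → [-168]
NEG     → [168]
NEG     → [-168]
NEG     → [168]

168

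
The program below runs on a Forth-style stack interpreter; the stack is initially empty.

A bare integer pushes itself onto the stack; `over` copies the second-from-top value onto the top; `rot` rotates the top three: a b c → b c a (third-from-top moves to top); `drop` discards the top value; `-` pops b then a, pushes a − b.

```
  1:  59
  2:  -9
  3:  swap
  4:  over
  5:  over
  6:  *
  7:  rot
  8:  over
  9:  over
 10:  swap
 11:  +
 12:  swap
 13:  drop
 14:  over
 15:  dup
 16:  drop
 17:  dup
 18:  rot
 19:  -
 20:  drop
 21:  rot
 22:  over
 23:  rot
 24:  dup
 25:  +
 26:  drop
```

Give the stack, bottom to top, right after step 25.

59    [59]
-9    [59, -9]
swap  [-9, 59]
over  [-9, 59, -9]
over  [-9, 59, -9, 59]
*     [-9, 59, -531]
rot   [59, -531, -9]
over  [59, -531, -9, -531]
over  [59, -531, -9, -531, -9]
swap  [59, -531, -9, -9, -531]
+     [59, -531, -9, -540]
swap  [59, -531, -540, -9]
drop  [59, -531, -540]
over  [59, -531, -540, -531]
dup   [59, -531, -540, -531, -531]
drop  [59, -531, -540, -531]
dup   [59, -531, -540, -531, -531]
rot   [59, -531, -531, -531, -540]
-     [59, -531, -531, 9]
drop  [59, -531, -531]
rot   [-531, -531, 59]
over  [-531, -531, 59, -531]
rot   [-531, 59, -531, -531]
dup   [-531, 59, -531, -531, -531]
+     [-531, 59, -531, -1062]

[-531, 59, -531, -1062]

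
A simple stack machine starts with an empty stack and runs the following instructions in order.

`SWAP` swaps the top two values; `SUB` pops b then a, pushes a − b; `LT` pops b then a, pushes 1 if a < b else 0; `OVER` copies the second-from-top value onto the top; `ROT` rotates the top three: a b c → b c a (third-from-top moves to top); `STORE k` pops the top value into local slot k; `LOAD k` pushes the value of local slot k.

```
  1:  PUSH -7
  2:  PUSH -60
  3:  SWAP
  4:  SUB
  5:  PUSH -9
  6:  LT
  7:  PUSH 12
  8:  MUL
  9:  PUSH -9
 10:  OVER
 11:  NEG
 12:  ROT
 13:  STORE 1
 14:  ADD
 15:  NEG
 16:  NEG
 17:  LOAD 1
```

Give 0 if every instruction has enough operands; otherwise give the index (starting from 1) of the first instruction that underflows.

PUSH -7   [-7]
PUSH -60  [-7, -60]
SWAP      [-60, -7]
SUB       [-53]
PUSH -9   [-53, -9]
LT        [1]
PUSH 12   [1, 12]
MUL       [12]
PUSH -9   [12, -9]
OVER      [12, -9, 12]
NEG       [12, -9, -12]
ROT       [-9, -12, 12]
STORE 1   [-9, -12]
ADD       [-21]
NEG       [21]
NEG       [-21]
LOAD 1    [-21, 12]

0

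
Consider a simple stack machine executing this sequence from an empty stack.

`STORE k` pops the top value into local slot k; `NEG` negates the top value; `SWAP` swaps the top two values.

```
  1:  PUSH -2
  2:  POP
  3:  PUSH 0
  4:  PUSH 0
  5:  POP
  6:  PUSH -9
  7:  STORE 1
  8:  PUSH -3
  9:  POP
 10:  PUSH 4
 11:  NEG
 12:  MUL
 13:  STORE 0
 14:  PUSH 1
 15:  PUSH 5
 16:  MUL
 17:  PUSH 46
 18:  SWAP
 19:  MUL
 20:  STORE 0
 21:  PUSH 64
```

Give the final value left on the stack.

64

PUSH -2 : -2
POP     : (empty)
PUSH 0  : 0
PUSH 0  : 0 0
POP     : 0
PUSH -9 : 0 -9
STORE 1 : 0
PUSH -3 : 0 -3
POP     : 0
PUSH 4  : 0 4
NEG     : 0 -4
MUL     : 0
STORE 0 : (empty)
PUSH 1  : 1
PUSH 5  : 1 5
MUL     : 5
PUSH 46 : 5 46
SWAP    : 46 5
MUL     : 230
STORE 0 : (empty)
PUSH 64 : 64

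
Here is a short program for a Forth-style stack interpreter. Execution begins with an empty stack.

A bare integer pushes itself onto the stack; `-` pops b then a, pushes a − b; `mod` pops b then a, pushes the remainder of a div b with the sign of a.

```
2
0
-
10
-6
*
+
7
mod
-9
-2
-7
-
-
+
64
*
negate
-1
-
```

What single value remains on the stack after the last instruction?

2       [2]
0       [2, 0]
-       [2]
10      [2, 10]
-6      [2, 10, -6]
*       [2, -60]
+       [-58]
7       [-58, 7]
mod     [-2]
-9      [-2, -9]
-2      [-2, -9, -2]
-7      [-2, -9, -2, -7]
-       [-2, -9, 5]
-       [-2, -14]
+       [-16]
64      [-16, 64]
*       [-1024]
negate  [1024]
-1      [1024, -1]
-       [1025]

1025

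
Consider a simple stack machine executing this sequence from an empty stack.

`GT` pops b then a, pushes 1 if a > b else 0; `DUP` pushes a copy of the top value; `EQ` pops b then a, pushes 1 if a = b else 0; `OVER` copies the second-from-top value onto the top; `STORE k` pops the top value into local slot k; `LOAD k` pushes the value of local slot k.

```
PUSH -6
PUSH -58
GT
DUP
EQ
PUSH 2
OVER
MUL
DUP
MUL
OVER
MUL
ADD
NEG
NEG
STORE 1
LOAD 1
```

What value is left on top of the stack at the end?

5

PUSH -6   [-6]
PUSH -58  [-6, -58]
GT        [1]
DUP       [1, 1]
EQ        [1]
PUSH 2    [1, 2]
OVER      [1, 2, 1]
MUL       [1, 2]
DUP       [1, 2, 2]
MUL       [1, 4]
OVER      [1, 4, 1]
MUL       [1, 4]
ADD       [5]
NEG       [-5]
NEG       [5]
STORE 1   []
LOAD 1    [5]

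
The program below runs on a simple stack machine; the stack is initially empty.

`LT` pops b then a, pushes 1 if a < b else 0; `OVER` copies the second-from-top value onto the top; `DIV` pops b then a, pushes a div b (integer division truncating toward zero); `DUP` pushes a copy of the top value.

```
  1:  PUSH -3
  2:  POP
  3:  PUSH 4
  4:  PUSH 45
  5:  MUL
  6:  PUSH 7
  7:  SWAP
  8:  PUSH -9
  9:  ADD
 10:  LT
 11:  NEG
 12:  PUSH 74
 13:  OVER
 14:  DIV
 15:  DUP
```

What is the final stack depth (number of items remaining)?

3

PUSH -3 → -3
POP     → (empty)
PUSH 4  → 4
PUSH 45 → 4 45
MUL     → 180
PUSH 7  → 180 7
SWAP    → 7 180
PUSH -9 → 7 180 -9
ADD     → 7 171
LT      → 1
NEG     → -1
PUSH 74 → -1 74
OVER    → -1 74 -1
DIV     → -1 -74
DUP     → -1 -74 -74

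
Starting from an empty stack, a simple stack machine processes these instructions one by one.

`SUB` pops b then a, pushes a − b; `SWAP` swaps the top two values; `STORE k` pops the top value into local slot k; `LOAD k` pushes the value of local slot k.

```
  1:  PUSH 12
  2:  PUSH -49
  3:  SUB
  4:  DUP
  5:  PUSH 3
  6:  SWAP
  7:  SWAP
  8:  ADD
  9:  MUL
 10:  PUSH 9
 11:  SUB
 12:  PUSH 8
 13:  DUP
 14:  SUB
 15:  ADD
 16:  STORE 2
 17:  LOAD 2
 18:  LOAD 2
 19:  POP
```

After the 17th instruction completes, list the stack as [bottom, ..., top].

[3895]

PUSH 12  : 12
PUSH -49 : 12 -49
SUB      : 61
DUP      : 61 61
PUSH 3   : 61 61 3
SWAP     : 61 3 61
SWAP     : 61 61 3
ADD      : 61 64
MUL      : 3904
PUSH 9   : 3904 9
SUB      : 3895
PUSH 8   : 3895 8
DUP      : 3895 8 8
SUB      : 3895 0
ADD      : 3895
STORE 2  : (empty)
LOAD 2   : 3895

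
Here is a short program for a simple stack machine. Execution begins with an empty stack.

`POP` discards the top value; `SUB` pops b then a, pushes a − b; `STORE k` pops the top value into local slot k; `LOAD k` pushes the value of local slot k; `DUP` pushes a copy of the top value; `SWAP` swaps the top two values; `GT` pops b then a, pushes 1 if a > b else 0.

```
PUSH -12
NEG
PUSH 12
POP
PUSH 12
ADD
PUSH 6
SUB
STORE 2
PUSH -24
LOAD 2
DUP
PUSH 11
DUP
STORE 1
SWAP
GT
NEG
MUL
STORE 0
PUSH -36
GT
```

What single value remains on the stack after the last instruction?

1

PUSH -12 → -12
NEG      → 12
PUSH 12  → 12 12
POP      → 12
PUSH 12  → 12 12
ADD      → 24
PUSH 6   → 24 6
SUB      → 18
STORE 2  → (empty)
PUSH -24 → -24
LOAD 2   → -24 18
DUP      → -24 18 18
PUSH 11  → -24 18 18 11
DUP      → -24 18 18 11 11
STORE 1  → -24 18 18 11
SWAP     → -24 18 11 18
GT       → -24 18 0
NEG      → -24 18 0
MUL      → -24 0
STORE 0  → -24
PUSH -36 → -24 -36
GT       → 1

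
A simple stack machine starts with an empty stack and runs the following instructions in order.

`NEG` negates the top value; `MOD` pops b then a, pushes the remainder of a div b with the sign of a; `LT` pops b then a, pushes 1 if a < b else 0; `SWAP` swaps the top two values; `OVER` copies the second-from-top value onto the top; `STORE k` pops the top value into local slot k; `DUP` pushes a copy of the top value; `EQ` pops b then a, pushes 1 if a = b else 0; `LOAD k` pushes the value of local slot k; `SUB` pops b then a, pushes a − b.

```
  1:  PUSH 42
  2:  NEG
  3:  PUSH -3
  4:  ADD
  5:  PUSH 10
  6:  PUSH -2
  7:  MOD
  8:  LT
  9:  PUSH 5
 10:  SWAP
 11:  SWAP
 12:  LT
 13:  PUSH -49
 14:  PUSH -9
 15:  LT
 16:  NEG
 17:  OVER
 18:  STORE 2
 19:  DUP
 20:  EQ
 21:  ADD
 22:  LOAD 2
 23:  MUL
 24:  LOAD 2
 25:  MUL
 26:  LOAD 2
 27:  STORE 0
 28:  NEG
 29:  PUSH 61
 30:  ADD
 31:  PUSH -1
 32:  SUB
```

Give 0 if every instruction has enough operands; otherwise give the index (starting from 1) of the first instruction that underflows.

PUSH 42  → [42]
NEG      → [-42]
PUSH -3  → [-42, -3]
ADD      → [-45]
PUSH 10  → [-45, 10]
PUSH -2  → [-45, 10, -2]
MOD      → [-45, 0]
LT       → [1]
PUSH 5   → [1, 5]
SWAP     → [5, 1]
SWAP     → [1, 5]
LT       → [1]
PUSH -49 → [1, -49]
PUSH -9  → [1, -49, -9]
LT       → [1, 1]
NEG      → [1, -1]
OVER     → [1, -1, 1]
STORE 2  → [1, -1]
DUP      → [1, -1, -1]
EQ       → [1, 1]
ADD      → [2]
LOAD 2   → [2, 1]
MUL      → [2]
LOAD 2   → [2, 1]
MUL      → [2]
LOAD 2   → [2, 1]
STORE 0  → [2]
NEG      → [-2]
PUSH 61  → [-2, 61]
ADD      → [59]
PUSH -1  → [59, -1]
SUB      → [60]

0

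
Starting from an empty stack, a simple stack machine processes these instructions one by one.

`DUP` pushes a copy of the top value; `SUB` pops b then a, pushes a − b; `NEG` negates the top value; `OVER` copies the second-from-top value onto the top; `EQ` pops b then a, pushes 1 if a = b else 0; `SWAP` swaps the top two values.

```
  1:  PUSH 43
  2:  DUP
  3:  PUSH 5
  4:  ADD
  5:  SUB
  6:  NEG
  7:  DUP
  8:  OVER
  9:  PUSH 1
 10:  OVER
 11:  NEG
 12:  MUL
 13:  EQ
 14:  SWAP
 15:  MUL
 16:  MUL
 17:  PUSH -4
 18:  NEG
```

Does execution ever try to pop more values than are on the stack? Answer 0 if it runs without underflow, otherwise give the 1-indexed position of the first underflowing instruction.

0

PUSH 43 : [43]
DUP     : [43, 43]
PUSH 5  : [43, 43, 5]
ADD     : [43, 48]
SUB     : [-5]
NEG     : [5]
DUP     : [5, 5]
OVER    : [5, 5, 5]
PUSH 1  : [5, 5, 5, 1]
OVER    : [5, 5, 5, 1, 5]
NEG     : [5, 5, 5, 1, -5]
MUL     : [5, 5, 5, -5]
EQ      : [5, 5, 0]
SWAP    : [5, 0, 5]
MUL     : [5, 0]
MUL     : [0]
PUSH -4 : [0, -4]
NEG     : [0, 4]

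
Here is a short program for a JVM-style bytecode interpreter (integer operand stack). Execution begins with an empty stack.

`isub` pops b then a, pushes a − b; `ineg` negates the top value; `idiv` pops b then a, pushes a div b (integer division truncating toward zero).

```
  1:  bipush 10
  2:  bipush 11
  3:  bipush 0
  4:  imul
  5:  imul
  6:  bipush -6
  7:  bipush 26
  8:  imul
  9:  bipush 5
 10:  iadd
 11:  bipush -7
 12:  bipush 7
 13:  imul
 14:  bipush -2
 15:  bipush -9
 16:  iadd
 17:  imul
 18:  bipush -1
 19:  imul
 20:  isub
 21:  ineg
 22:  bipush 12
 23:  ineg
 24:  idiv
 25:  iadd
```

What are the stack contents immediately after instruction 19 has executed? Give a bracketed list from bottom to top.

bipush 10  [10]
bipush 11  [10, 11]
bipush 0   [10, 11, 0]
imul       [10, 0]
imul       [0]
bipush -6  [0, -6]
bipush 26  [0, -6, 26]
imul       [0, -156]
bipush 5   [0, -156, 5]
iadd       [0, -151]
bipush -7  [0, -151, -7]
bipush 7   [0, -151, -7, 7]
imul       [0, -151, -49]
bipush -2  [0, -151, -49, -2]
bipush -9  [0, -151, -49, -2, -9]
iadd       [0, -151, -49, -11]
imul       [0, -151, 539]
bipush -1  [0, -151, 539, -1]
imul       [0, -151, -539]

[0, -151, -539]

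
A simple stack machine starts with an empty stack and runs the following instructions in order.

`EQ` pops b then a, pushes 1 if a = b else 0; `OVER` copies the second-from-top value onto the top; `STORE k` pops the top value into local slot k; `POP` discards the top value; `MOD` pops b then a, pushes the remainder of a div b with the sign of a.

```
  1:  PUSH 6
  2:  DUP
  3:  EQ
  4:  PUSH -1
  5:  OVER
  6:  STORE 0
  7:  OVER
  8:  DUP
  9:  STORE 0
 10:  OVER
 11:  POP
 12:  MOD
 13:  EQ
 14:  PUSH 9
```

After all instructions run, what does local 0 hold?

1

PUSH 6  -> [6]
DUP     -> [6, 6]
EQ      -> [1]
PUSH -1 -> [1, -1]
OVER    -> [1, -1, 1]
STORE 0 -> [1, -1]
OVER    -> [1, -1, 1]
DUP     -> [1, -1, 1, 1]
STORE 0 -> [1, -1, 1]
OVER    -> [1, -1, 1, -1]
POP     -> [1, -1, 1]
MOD     -> [1, 0]
EQ      -> [0]
PUSH 9  -> [0, 9]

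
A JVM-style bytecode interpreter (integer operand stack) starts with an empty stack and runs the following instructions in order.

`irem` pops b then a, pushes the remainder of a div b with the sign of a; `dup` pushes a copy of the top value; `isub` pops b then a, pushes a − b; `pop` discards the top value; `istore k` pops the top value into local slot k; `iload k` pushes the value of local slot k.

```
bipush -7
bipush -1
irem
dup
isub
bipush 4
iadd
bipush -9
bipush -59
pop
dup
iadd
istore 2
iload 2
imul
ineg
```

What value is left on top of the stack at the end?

72

bipush -7  -> [-7]
bipush -1  -> [-7, -1]
irem       -> [0]
dup        -> [0, 0]
isub       -> [0]
bipush 4   -> [0, 4]
iadd       -> [4]
bipush -9  -> [4, -9]
bipush -59 -> [4, -9, -59]
pop        -> [4, -9]
dup        -> [4, -9, -9]
iadd       -> [4, -18]
istore 2   -> [4]
iload 2    -> [4, -18]
imul       -> [-72]
ineg       -> [72]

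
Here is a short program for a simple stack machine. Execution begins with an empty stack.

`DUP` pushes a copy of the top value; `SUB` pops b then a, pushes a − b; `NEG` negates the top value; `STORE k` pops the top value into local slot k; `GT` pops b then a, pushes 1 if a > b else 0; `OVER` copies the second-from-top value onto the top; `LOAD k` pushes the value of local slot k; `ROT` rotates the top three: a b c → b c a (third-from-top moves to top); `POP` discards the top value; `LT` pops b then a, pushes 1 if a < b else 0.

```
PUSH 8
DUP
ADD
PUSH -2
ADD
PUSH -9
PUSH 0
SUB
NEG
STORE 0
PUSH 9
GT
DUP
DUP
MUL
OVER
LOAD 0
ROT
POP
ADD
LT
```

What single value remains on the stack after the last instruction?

1

PUSH 8  -> [8]
DUP     -> [8, 8]
ADD     -> [16]
PUSH -2 -> [16, -2]
ADD     -> [14]
PUSH -9 -> [14, -9]
PUSH 0  -> [14, -9, 0]
SUB     -> [14, -9]
NEG     -> [14, 9]
STORE 0 -> [14]
PUSH 9  -> [14, 9]
GT      -> [1]
DUP     -> [1, 1]
DUP     -> [1, 1, 1]
MUL     -> [1, 1]
OVER    -> [1, 1, 1]
LOAD 0  -> [1, 1, 1, 9]
ROT     -> [1, 1, 9, 1]
POP     -> [1, 1, 9]
ADD     -> [1, 10]
LT      -> [1]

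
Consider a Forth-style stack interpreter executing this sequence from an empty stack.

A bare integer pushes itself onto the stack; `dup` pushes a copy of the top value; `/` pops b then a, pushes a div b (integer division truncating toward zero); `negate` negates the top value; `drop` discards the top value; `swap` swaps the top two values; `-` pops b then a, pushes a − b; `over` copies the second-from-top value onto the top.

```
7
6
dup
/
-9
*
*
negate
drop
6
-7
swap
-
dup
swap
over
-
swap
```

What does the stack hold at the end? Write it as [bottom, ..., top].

7      -> 7
6      -> 7 6
dup    -> 7 6 6
/      -> 7 1
-9     -> 7 1 -9
*      -> 7 -9
*      -> -63
negate -> 63
drop   -> (empty)
6      -> 6
-7     -> 6 -7
swap   -> -7 6
-      -> -13
dup    -> -13 -13
swap   -> -13 -13
over   -> -13 -13 -13
-      -> -13 0
swap   -> 0 -13

[0, -13]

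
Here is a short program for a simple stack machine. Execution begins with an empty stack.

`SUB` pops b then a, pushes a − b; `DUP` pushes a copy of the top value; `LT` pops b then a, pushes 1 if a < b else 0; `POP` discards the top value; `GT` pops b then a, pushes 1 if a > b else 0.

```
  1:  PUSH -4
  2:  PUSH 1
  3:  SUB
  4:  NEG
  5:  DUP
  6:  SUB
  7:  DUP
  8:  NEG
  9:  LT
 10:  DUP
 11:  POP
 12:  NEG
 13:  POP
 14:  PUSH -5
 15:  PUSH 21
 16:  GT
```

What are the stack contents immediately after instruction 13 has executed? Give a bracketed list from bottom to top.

[]

PUSH -4  -4
PUSH 1   -4 1
SUB      -5
NEG      5
DUP      5 5
SUB      0
DUP      0 0
NEG      0 0
LT       0
DUP      0 0
POP      0
NEG      0
POP      (empty)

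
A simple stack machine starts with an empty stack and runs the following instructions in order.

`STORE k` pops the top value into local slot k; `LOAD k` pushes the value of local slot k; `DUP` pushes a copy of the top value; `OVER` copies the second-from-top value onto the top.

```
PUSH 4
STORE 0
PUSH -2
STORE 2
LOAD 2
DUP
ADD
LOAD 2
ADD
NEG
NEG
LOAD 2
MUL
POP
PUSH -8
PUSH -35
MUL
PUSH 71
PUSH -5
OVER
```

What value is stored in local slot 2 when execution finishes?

-2

PUSH 4   → 4
STORE 0  → (empty)
PUSH -2  → -2
STORE 2  → (empty)
LOAD 2   → -2
DUP      → -2 -2
ADD      → -4
LOAD 2   → -4 -2
ADD      → -6
NEG      → 6
NEG      → -6
LOAD 2   → -6 -2
MUL      → 12
POP      → (empty)
PUSH -8  → -8
PUSH -35 → -8 -35
MUL      → 280
PUSH 71  → 280 71
PUSH -5  → 280 71 -5
OVER     → 280 71 -5 71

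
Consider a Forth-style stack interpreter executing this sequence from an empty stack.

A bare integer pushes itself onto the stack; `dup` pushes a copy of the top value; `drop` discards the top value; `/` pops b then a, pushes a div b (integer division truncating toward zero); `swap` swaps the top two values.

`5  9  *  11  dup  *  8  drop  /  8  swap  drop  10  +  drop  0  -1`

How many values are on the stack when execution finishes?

5    → 5
9    → 5 9
*    → 45
11   → 45 11
dup  → 45 11 11
*    → 45 121
8    → 45 121 8
drop → 45 121
/    → 0
8    → 0 8
swap → 8 0
drop → 8
10   → 8 10
+    → 18
drop → (empty)
0    → 0
-1   → 0 -1

2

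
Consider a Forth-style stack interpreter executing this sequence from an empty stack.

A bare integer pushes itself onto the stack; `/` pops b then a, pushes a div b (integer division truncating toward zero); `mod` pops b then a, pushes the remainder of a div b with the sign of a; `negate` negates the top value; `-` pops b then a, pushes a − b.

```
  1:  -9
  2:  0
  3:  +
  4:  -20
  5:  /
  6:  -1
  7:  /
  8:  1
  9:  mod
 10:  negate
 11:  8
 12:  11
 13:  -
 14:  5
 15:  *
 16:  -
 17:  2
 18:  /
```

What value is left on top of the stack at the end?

-9     -> -9
0      -> -9 0
+      -> -9
-20    -> -9 -20
/      -> 0
-1     -> 0 -1
/      -> 0
1      -> 0 1
mod    -> 0
negate -> 0
8      -> 0 8
11     -> 0 8 11
-      -> 0 -3
5      -> 0 -3 5
*      -> 0 -15
-      -> 15
2      -> 15 2
/      -> 7

7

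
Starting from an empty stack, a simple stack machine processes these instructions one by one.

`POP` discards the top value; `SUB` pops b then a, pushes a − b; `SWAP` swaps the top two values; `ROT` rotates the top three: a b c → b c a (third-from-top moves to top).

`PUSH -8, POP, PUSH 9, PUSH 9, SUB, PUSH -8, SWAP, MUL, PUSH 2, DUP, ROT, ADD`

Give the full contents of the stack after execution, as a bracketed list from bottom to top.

[2, 2]

PUSH -8 : -8
POP     : (empty)
PUSH 9  : 9
PUSH 9  : 9 9
SUB     : 0
PUSH -8 : 0 -8
SWAP    : -8 0
MUL     : 0
PUSH 2  : 0 2
DUP     : 0 2 2
ROT     : 2 2 0
ADD     : 2 2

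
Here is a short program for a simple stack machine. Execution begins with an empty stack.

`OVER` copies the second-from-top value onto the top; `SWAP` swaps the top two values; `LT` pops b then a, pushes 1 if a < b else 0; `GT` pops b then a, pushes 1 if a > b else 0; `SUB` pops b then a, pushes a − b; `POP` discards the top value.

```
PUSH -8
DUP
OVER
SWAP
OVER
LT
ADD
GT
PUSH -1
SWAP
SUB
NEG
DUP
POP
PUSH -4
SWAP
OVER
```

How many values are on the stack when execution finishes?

3

PUSH -8 -> [-8]
DUP     -> [-8, -8]
OVER    -> [-8, -8, -8]
SWAP    -> [-8, -8, -8]
OVER    -> [-8, -8, -8, -8]
LT      -> [-8, -8, 0]
ADD     -> [-8, -8]
GT      -> [0]
PUSH -1 -> [0, -1]
SWAP    -> [-1, 0]
SUB     -> [-1]
NEG     -> [1]
DUP     -> [1, 1]
POP     -> [1]
PUSH -4 -> [1, -4]
SWAP    -> [-4, 1]
OVER    -> [-4, 1, -4]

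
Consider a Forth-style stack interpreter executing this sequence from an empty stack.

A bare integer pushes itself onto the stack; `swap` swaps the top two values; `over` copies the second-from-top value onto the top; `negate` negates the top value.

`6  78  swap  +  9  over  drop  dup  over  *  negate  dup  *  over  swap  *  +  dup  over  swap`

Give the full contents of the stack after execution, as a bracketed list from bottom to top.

[84, 59058, 59058, 59058]

6      -> [6]
78     -> [6, 78]
swap   -> [78, 6]
+      -> [84]
9      -> [84, 9]
over   -> [84, 9, 84]
drop   -> [84, 9]
dup    -> [84, 9, 9]
over   -> [84, 9, 9, 9]
*      -> [84, 9, 81]
negate -> [84, 9, -81]
dup    -> [84, 9, -81, -81]
*      -> [84, 9, 6561]
over   -> [84, 9, 6561, 9]
swap   -> [84, 9, 9, 6561]
*      -> [84, 9, 59049]
+      -> [84, 59058]
dup    -> [84, 59058, 59058]
over   -> [84, 59058, 59058, 59058]
swap   -> [84, 59058, 59058, 59058]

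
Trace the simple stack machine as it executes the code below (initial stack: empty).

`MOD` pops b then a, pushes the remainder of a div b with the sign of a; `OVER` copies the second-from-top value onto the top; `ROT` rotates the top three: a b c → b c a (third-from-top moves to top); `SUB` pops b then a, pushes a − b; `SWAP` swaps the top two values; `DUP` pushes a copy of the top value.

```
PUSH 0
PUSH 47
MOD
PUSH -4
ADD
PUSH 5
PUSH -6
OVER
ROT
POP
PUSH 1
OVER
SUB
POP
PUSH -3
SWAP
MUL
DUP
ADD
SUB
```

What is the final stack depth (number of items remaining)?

PUSH 0  -> 0
PUSH 47 -> 0 47
MOD     -> 0
PUSH -4 -> 0 -4
ADD     -> -4
PUSH 5  -> -4 5
PUSH -6 -> -4 5 -6
OVER    -> -4 5 -6 5
ROT     -> -4 -6 5 5
POP     -> -4 -6 5
PUSH 1  -> -4 -6 5 1
OVER    -> -4 -6 5 1 5
SUB     -> -4 -6 5 -4
POP     -> -4 -6 5
PUSH -3 -> -4 -6 5 -3
SWAP    -> -4 -6 -3 5
MUL     -> -4 -6 -15
DUP     -> -4 -6 -15 -15
ADD     -> -4 -6 -30
SUB     -> -4 24

2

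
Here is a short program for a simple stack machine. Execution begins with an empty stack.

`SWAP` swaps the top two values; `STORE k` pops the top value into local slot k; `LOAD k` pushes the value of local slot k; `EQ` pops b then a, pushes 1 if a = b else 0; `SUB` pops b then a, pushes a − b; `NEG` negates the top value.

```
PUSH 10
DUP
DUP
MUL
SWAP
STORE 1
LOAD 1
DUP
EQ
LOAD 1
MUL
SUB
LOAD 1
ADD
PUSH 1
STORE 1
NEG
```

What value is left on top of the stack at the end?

PUSH 10 -> [10]
DUP     -> [10, 10]
DUP     -> [10, 10, 10]
MUL     -> [10, 100]
SWAP    -> [100, 10]
STORE 1 -> [100]
LOAD 1  -> [100, 10]
DUP     -> [100, 10, 10]
EQ      -> [100, 1]
LOAD 1  -> [100, 1, 10]
MUL     -> [100, 10]
SUB     -> [90]
LOAD 1  -> [90, 10]
ADD     -> [100]
PUSH 1  -> [100, 1]
STORE 1 -> [100]
NEG     -> [-100]

-100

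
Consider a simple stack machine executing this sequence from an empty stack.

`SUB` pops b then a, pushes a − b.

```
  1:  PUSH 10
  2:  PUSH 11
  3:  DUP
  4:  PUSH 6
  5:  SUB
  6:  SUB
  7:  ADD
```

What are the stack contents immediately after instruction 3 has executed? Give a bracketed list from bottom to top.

[10, 11, 11]

PUSH 10 → 10
PUSH 11 → 10 11
DUP     → 10 11 11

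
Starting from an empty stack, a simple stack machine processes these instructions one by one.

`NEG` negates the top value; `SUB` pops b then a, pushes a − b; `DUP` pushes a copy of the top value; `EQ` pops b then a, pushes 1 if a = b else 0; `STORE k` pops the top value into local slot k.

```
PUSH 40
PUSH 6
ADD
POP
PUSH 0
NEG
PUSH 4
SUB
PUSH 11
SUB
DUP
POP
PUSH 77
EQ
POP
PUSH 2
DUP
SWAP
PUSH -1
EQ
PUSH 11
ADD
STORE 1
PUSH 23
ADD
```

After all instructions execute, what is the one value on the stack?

PUSH 40  [40]
PUSH 6   [40, 6]
ADD      [46]
POP      []
PUSH 0   [0]
NEG      [0]
PUSH 4   [0, 4]
SUB      [-4]
PUSH 11  [-4, 11]
SUB      [-15]
DUP      [-15, -15]
POP      [-15]
PUSH 77  [-15, 77]
EQ       [0]
POP      []
PUSH 2   [2]
DUP      [2, 2]
SWAP     [2, 2]
PUSH -1  [2, 2, -1]
EQ       [2, 0]
PUSH 11  [2, 0, 11]
ADD      [2, 11]
STORE 1  [2]
PUSH 23  [2, 23]
ADD      [25]

25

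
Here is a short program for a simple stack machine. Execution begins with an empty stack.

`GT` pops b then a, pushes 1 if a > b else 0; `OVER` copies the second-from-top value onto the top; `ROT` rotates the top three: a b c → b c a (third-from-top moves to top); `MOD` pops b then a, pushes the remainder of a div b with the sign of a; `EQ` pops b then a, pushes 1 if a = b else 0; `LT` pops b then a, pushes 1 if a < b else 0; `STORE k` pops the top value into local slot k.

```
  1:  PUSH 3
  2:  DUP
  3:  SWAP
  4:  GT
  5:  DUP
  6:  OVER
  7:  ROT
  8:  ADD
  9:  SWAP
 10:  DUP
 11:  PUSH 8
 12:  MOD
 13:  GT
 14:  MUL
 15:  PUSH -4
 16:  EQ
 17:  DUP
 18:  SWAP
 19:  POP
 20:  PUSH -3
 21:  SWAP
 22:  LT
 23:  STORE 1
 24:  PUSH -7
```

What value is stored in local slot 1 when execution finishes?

PUSH 3   3
DUP      3 3
SWAP     3 3
GT       0
DUP      0 0
OVER     0 0 0
ROT      0 0 0
ADD      0 0
SWAP     0 0
DUP      0 0 0
PUSH 8   0 0 0 8
MOD      0 0 0
GT       0 0
MUL      0
PUSH -4  0 -4
EQ       0
DUP      0 0
SWAP     0 0
POP      0
PUSH -3  0 -3
SWAP     -3 0
LT       1
STORE 1  (empty)
PUSH -7  -7

1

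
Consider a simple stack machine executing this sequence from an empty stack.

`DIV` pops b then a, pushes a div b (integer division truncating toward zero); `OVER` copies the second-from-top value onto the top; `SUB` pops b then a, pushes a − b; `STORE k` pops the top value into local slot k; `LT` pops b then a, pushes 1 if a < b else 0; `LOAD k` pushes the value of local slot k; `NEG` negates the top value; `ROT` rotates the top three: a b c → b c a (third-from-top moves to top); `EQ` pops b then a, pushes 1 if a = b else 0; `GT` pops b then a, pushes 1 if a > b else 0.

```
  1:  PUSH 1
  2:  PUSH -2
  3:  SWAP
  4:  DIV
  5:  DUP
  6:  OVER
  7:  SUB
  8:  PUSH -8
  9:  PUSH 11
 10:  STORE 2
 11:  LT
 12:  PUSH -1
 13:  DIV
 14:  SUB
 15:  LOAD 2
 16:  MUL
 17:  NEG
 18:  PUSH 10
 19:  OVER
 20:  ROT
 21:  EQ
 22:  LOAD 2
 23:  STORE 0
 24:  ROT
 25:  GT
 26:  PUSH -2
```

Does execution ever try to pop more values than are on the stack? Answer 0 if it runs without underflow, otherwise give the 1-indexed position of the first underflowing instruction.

PUSH 1  : [1]
PUSH -2 : [1, -2]
SWAP    : [-2, 1]
DIV     : [-2]
DUP     : [-2, -2]
OVER    : [-2, -2, -2]
SUB     : [-2, 0]
PUSH -8 : [-2, 0, -8]
PUSH 11 : [-2, 0, -8, 11]
STORE 2 : [-2, 0, -8]
LT      : [-2, 0]
PUSH -1 : [-2, 0, -1]
DIV     : [-2, 0]
SUB     : [-2]
LOAD 2  : [-2, 11]
MUL     : [-22]
NEG     : [22]
PUSH 10 : [22, 10]
OVER    : [22, 10, 22]
ROT     : [10, 22, 22]
EQ      : [10, 1]
LOAD 2  : [10, 1, 11]
STORE 0 : [10, 1]
ROT  — needs 3 operands, stack has 2 → underflow

24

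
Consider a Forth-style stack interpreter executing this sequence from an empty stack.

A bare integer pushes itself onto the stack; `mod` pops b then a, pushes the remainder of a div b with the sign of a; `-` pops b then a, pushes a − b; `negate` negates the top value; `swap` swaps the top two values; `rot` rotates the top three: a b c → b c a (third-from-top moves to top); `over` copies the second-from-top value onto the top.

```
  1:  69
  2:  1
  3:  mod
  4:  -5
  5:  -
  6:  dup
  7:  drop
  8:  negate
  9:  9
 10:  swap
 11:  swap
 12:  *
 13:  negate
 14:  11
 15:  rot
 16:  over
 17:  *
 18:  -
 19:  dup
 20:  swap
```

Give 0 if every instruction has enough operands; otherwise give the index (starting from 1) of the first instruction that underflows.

15

69     → [69]
1      → [69, 1]
mod    → [0]
-5     → [0, -5]
-      → [5]
dup    → [5, 5]
drop   → [5]
negate → [-5]
9      → [-5, 9]
swap   → [9, -5]
swap   → [-5, 9]
*      → [-45]
negate → [45]
11     → [45, 11]
rot  — needs 3 operands, stack has 2 → underflow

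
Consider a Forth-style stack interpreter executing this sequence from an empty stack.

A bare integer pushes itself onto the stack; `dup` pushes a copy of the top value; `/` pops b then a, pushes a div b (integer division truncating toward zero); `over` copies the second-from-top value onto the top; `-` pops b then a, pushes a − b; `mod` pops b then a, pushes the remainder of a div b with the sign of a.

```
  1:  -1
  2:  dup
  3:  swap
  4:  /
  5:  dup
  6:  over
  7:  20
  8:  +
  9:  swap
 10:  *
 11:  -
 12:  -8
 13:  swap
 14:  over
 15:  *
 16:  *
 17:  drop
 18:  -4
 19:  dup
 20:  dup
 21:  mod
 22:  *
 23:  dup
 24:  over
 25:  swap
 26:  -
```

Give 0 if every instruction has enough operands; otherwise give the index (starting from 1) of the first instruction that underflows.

0

-1   : [-1]
dup  : [-1, -1]
swap : [-1, -1]
/    : [1]
dup  : [1, 1]
over : [1, 1, 1]
20   : [1, 1, 1, 20]
+    : [1, 1, 21]
swap : [1, 21, 1]
*    : [1, 21]
-    : [-20]
-8   : [-20, -8]
swap : [-8, -20]
over : [-8, -20, -8]
*    : [-8, 160]
*    : [-1280]
drop : []
-4   : [-4]
dup  : [-4, -4]
dup  : [-4, -4, -4]
mod  : [-4, 0]
*    : [0]
dup  : [0, 0]
over : [0, 0, 0]
swap : [0, 0, 0]
-    : [0, 0]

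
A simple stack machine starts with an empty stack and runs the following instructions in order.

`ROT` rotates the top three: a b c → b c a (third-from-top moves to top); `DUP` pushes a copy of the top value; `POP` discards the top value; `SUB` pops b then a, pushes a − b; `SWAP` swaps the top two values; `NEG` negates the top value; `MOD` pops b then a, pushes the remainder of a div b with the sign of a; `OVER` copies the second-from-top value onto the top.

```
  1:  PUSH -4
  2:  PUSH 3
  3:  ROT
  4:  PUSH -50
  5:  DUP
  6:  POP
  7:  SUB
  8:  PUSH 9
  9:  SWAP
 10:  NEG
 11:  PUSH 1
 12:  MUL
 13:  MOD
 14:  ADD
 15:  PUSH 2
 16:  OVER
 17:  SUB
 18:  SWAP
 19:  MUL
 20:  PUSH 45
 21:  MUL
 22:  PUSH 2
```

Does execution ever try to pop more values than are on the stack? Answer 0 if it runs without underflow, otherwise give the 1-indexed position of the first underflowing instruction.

PUSH -4 -> [-4]
PUSH 3  -> [-4, 3]
ROT  — needs 3 operands, stack has 2 → underflow

3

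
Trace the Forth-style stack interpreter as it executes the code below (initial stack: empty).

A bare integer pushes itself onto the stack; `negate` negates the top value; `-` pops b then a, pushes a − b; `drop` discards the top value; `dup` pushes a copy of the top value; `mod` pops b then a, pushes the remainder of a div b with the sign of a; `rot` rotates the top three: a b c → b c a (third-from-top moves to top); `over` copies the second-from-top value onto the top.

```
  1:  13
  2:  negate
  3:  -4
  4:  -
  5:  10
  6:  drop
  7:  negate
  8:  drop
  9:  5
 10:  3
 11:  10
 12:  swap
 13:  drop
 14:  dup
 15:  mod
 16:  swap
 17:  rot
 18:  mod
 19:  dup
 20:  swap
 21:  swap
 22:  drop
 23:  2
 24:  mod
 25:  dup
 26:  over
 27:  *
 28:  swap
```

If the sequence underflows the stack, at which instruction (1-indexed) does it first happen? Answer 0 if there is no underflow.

17

13      13
negate  -13
-4      -13 -4
-       -9
10      -9 10
drop    -9
negate  9
drop    (empty)
5       5
3       5 3
10      5 3 10
swap    5 10 3
drop    5 10
dup     5 10 10
mod     5 0
swap    0 5
rot  — needs 3 operands, stack has 2 → underflow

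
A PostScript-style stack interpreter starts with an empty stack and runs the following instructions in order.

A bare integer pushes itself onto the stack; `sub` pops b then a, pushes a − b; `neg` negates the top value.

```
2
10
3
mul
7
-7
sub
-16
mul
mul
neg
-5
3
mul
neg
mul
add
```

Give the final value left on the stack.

100802

2    2
10   2 10
3    2 10 3
mul  2 30
7    2 30 7
-7   2 30 7 -7
sub  2 30 14
-16  2 30 14 -16
mul  2 30 -224
mul  2 -6720
neg  2 6720
-5   2 6720 -5
3    2 6720 -5 3
mul  2 6720 -15
neg  2 6720 15
mul  2 100800
add  100802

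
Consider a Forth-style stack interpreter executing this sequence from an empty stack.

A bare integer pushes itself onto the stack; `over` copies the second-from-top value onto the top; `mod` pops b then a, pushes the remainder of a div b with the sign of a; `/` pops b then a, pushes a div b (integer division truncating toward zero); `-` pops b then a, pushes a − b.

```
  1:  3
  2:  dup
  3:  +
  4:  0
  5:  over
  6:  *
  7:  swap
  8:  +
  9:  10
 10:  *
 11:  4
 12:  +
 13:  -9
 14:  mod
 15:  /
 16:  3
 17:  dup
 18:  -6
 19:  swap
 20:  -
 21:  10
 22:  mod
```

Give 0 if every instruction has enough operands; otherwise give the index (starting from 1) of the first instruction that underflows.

3    -> [3]
dup  -> [3, 3]
+    -> [6]
0    -> [6, 0]
over -> [6, 0, 6]
*    -> [6, 0]
swap -> [0, 6]
+    -> [6]
10   -> [6, 10]
*    -> [60]
4    -> [60, 4]
+    -> [64]
-9   -> [64, -9]
mod  -> [1]
/  — needs 2 operands, stack has 1 → underflow

15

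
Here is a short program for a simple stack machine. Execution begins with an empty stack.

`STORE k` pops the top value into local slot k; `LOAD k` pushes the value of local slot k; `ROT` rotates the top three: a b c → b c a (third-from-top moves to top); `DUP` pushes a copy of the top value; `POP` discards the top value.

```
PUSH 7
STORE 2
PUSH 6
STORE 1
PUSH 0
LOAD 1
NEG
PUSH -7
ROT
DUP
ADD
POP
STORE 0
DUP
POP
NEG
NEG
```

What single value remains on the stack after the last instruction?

-6

PUSH 7  : [7]
STORE 2 : []
PUSH 6  : [6]
STORE 1 : []
PUSH 0  : [0]
LOAD 1  : [0, 6]
NEG     : [0, -6]
PUSH -7 : [0, -6, -7]
ROT     : [-6, -7, 0]
DUP     : [-6, -7, 0, 0]
ADD     : [-6, -7, 0]
POP     : [-6, -7]
STORE 0 : [-6]
DUP     : [-6, -6]
POP     : [-6]
NEG     : [6]
NEG     : [-6]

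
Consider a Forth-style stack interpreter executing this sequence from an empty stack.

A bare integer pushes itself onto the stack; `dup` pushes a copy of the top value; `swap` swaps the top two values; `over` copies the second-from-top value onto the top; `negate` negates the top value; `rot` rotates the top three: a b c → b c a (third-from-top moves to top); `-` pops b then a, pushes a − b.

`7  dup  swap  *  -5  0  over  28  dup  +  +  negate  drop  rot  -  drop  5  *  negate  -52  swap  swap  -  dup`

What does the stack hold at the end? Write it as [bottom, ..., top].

7      -> 7
dup    -> 7 7
swap   -> 7 7
*      -> 49
-5     -> 49 -5
0      -> 49 -5 0
over   -> 49 -5 0 -5
28     -> 49 -5 0 -5 28
dup    -> 49 -5 0 -5 28 28
+      -> 49 -5 0 -5 56
+      -> 49 -5 0 51
negate -> 49 -5 0 -51
drop   -> 49 -5 0
rot    -> -5 0 49
-      -> -5 -49
drop   -> -5
5      -> -5 5
*      -> -25
negate -> 25
-52    -> 25 -52
swap   -> -52 25
swap   -> 25 -52
-      -> 77
dup    -> 77 77

[77, 77]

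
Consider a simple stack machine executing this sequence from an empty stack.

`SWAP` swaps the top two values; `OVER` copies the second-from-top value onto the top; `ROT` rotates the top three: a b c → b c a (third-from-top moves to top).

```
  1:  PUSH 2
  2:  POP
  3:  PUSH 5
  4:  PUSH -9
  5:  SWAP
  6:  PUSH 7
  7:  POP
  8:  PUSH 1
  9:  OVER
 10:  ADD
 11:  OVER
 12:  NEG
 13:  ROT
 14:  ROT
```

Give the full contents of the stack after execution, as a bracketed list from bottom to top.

PUSH 2  → [2]
POP     → []
PUSH 5  → [5]
PUSH -9 → [5, -9]
SWAP    → [-9, 5]
PUSH 7  → [-9, 5, 7]
POP     → [-9, 5]
PUSH 1  → [-9, 5, 1]
OVER    → [-9, 5, 1, 5]
ADD     → [-9, 5, 6]
OVER    → [-9, 5, 6, 5]
NEG     → [-9, 5, 6, -5]
ROT     → [-9, 6, -5, 5]
ROT     → [-9, -5, 5, 6]

[-9, -5, 5, 6]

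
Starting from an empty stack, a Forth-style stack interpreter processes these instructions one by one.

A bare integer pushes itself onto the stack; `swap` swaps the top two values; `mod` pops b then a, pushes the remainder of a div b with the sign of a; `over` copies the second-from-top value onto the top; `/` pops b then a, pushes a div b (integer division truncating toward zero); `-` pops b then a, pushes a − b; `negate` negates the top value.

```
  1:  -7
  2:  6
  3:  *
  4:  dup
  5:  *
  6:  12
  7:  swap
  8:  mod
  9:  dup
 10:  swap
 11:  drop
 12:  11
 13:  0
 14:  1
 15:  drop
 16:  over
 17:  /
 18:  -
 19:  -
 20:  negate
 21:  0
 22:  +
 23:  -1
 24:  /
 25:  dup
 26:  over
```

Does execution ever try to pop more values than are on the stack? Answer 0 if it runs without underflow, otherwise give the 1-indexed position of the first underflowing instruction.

0

-7      [-7]
6       [-7, 6]
*       [-42]
dup     [-42, -42]
*       [1764]
12      [1764, 12]
swap    [12, 1764]
mod     [12]
dup     [12, 12]
swap    [12, 12]
drop    [12]
11      [12, 11]
0       [12, 11, 0]
1       [12, 11, 0, 1]
drop    [12, 11, 0]
over    [12, 11, 0, 11]
/       [12, 11, 0]
-       [12, 11]
-       [1]
negate  [-1]
0       [-1, 0]
+       [-1]
-1      [-1, -1]
/       [1]
dup     [1, 1]
over    [1, 1, 1]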